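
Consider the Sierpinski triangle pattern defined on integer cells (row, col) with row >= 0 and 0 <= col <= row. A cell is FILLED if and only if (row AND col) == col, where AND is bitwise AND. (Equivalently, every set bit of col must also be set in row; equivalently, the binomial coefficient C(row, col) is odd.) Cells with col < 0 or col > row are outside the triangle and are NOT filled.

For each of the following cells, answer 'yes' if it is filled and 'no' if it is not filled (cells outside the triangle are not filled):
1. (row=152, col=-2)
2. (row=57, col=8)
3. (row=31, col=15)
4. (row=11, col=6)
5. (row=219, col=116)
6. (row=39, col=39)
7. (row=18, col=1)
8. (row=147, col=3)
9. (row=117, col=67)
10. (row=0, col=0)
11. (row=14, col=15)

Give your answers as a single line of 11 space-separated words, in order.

Answer: no yes yes no no yes no yes no yes no

Derivation:
(152,-2): col outside [0, 152] -> not filled
(57,8): row=0b111001, col=0b1000, row AND col = 0b1000 = 8; 8 == 8 -> filled
(31,15): row=0b11111, col=0b1111, row AND col = 0b1111 = 15; 15 == 15 -> filled
(11,6): row=0b1011, col=0b110, row AND col = 0b10 = 2; 2 != 6 -> empty
(219,116): row=0b11011011, col=0b1110100, row AND col = 0b1010000 = 80; 80 != 116 -> empty
(39,39): row=0b100111, col=0b100111, row AND col = 0b100111 = 39; 39 == 39 -> filled
(18,1): row=0b10010, col=0b1, row AND col = 0b0 = 0; 0 != 1 -> empty
(147,3): row=0b10010011, col=0b11, row AND col = 0b11 = 3; 3 == 3 -> filled
(117,67): row=0b1110101, col=0b1000011, row AND col = 0b1000001 = 65; 65 != 67 -> empty
(0,0): row=0b0, col=0b0, row AND col = 0b0 = 0; 0 == 0 -> filled
(14,15): col outside [0, 14] -> not filled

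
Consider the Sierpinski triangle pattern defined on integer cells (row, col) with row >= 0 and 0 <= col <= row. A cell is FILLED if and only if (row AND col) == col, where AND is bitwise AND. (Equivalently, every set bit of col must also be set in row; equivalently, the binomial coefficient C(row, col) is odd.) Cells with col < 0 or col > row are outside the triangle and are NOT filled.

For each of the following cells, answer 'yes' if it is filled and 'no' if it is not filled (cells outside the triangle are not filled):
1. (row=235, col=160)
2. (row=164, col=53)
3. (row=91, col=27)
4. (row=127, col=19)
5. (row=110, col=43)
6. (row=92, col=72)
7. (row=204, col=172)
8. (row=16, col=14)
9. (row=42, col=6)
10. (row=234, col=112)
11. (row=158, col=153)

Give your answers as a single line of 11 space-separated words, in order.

Answer: yes no yes yes no yes no no no no no

Derivation:
(235,160): row=0b11101011, col=0b10100000, row AND col = 0b10100000 = 160; 160 == 160 -> filled
(164,53): row=0b10100100, col=0b110101, row AND col = 0b100100 = 36; 36 != 53 -> empty
(91,27): row=0b1011011, col=0b11011, row AND col = 0b11011 = 27; 27 == 27 -> filled
(127,19): row=0b1111111, col=0b10011, row AND col = 0b10011 = 19; 19 == 19 -> filled
(110,43): row=0b1101110, col=0b101011, row AND col = 0b101010 = 42; 42 != 43 -> empty
(92,72): row=0b1011100, col=0b1001000, row AND col = 0b1001000 = 72; 72 == 72 -> filled
(204,172): row=0b11001100, col=0b10101100, row AND col = 0b10001100 = 140; 140 != 172 -> empty
(16,14): row=0b10000, col=0b1110, row AND col = 0b0 = 0; 0 != 14 -> empty
(42,6): row=0b101010, col=0b110, row AND col = 0b10 = 2; 2 != 6 -> empty
(234,112): row=0b11101010, col=0b1110000, row AND col = 0b1100000 = 96; 96 != 112 -> empty
(158,153): row=0b10011110, col=0b10011001, row AND col = 0b10011000 = 152; 152 != 153 -> empty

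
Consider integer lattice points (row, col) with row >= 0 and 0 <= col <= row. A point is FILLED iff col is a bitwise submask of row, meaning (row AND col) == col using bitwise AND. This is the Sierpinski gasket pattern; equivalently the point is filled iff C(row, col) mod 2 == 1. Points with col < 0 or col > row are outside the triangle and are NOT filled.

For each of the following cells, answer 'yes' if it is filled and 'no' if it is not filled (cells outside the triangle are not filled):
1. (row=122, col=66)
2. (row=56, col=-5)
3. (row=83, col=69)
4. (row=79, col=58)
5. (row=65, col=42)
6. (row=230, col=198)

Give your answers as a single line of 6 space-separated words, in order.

Answer: yes no no no no yes

Derivation:
(122,66): row=0b1111010, col=0b1000010, row AND col = 0b1000010 = 66; 66 == 66 -> filled
(56,-5): col outside [0, 56] -> not filled
(83,69): row=0b1010011, col=0b1000101, row AND col = 0b1000001 = 65; 65 != 69 -> empty
(79,58): row=0b1001111, col=0b111010, row AND col = 0b1010 = 10; 10 != 58 -> empty
(65,42): row=0b1000001, col=0b101010, row AND col = 0b0 = 0; 0 != 42 -> empty
(230,198): row=0b11100110, col=0b11000110, row AND col = 0b11000110 = 198; 198 == 198 -> filled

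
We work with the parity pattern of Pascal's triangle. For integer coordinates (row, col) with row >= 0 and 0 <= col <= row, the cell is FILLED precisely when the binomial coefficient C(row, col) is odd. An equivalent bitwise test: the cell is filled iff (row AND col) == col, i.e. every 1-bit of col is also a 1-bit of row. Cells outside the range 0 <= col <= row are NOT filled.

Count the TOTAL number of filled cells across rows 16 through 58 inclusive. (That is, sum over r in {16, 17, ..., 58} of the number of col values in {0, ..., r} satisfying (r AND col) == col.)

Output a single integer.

r16=10000 pc1: +2 =2
r17=10001 pc2: +4 =6
r18=10010 pc2: +4 =10
r19=10011 pc3: +8 =18
r20=10100 pc2: +4 =22
r21=10101 pc3: +8 =30
r22=10110 pc3: +8 =38
r23=10111 pc4: +16 =54
r24=11000 pc2: +4 =58
r25=11001 pc3: +8 =66
r26=11010 pc3: +8 =74
r27=11011 pc4: +16 =90
r28=11100 pc3: +8 =98
r29=11101 pc4: +16 =114
r30=11110 pc4: +16 =130
r31=11111 pc5: +32 =162
r32=100000 pc1: +2 =164
r33=100001 pc2: +4 =168
r34=100010 pc2: +4 =172
r35=100011 pc3: +8 =180
r36=100100 pc2: +4 =184
r37=100101 pc3: +8 =192
r38=100110 pc3: +8 =200
r39=100111 pc4: +16 =216
r40=101000 pc2: +4 =220
r41=101001 pc3: +8 =228
r42=101010 pc3: +8 =236
r43=101011 pc4: +16 =252
r44=101100 pc3: +8 =260
r45=101101 pc4: +16 =276
r46=101110 pc4: +16 =292
r47=101111 pc5: +32 =324
r48=110000 pc2: +4 =328
r49=110001 pc3: +8 =336
r50=110010 pc3: +8 =344
r51=110011 pc4: +16 =360
r52=110100 pc3: +8 =368
r53=110101 pc4: +16 =384
r54=110110 pc4: +16 =400
r55=110111 pc5: +32 =432
r56=111000 pc3: +8 =440
r57=111001 pc4: +16 =456
r58=111010 pc4: +16 =472

Answer: 472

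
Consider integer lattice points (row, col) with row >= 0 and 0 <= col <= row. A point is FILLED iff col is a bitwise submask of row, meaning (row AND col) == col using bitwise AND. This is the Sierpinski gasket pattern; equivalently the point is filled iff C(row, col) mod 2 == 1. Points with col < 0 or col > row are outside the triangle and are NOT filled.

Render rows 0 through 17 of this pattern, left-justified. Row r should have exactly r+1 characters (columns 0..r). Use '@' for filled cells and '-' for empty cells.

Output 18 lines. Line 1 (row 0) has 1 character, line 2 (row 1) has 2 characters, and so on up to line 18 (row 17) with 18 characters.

Answer: @
@@
@-@
@@@@
@---@
@@--@@
@-@-@-@
@@@@@@@@
@-------@
@@------@@
@-@-----@-@
@@@@----@@@@
@---@---@---@
@@--@@--@@--@@
@-@-@-@-@-@-@-@
@@@@@@@@@@@@@@@@
@---------------@
@@--------------@@

Derivation:
r0=0: @
r1=1: @@
r2=10: @-@
r3=11: @@@@
r4=100: @---@
r5=101: @@--@@
r6=110: @-@-@-@
r7=111: @@@@@@@@
r8=1000: @-------@
r9=1001: @@------@@
r10=1010: @-@-----@-@
r11=1011: @@@@----@@@@
r12=1100: @---@---@---@
r13=1101: @@--@@--@@--@@
r14=1110: @-@-@-@-@-@-@-@
r15=1111: @@@@@@@@@@@@@@@@
r16=10000: @---------------@
r17=10001: @@--------------@@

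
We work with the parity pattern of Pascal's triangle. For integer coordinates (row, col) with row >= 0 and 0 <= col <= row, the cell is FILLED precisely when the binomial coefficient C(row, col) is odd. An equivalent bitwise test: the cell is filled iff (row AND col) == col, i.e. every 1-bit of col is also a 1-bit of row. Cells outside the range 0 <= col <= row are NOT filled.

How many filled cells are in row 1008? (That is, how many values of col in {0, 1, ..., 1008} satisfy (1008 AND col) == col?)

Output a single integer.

Answer: 64

Derivation:
1008 in binary = 1111110000
popcount(1008) = number of 1-bits in 1111110000 = 6
A col c satisfies (1008 AND c) == c iff every set bit of c is also set in 1008; each of the 6 set bits of 1008 can independently be on or off in c.
count = 2^6 = 64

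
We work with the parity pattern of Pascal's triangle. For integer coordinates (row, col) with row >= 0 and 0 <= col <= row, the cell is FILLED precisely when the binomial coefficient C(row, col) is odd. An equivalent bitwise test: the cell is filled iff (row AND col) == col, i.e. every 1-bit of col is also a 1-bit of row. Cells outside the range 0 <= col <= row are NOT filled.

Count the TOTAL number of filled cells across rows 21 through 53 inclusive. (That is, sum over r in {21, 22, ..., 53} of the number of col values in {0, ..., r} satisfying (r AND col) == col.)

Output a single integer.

Answer: 362

Derivation:
r21=10101 pc3: +8 =8
r22=10110 pc3: +8 =16
r23=10111 pc4: +16 =32
r24=11000 pc2: +4 =36
r25=11001 pc3: +8 =44
r26=11010 pc3: +8 =52
r27=11011 pc4: +16 =68
r28=11100 pc3: +8 =76
r29=11101 pc4: +16 =92
r30=11110 pc4: +16 =108
r31=11111 pc5: +32 =140
r32=100000 pc1: +2 =142
r33=100001 pc2: +4 =146
r34=100010 pc2: +4 =150
r35=100011 pc3: +8 =158
r36=100100 pc2: +4 =162
r37=100101 pc3: +8 =170
r38=100110 pc3: +8 =178
r39=100111 pc4: +16 =194
r40=101000 pc2: +4 =198
r41=101001 pc3: +8 =206
r42=101010 pc3: +8 =214
r43=101011 pc4: +16 =230
r44=101100 pc3: +8 =238
r45=101101 pc4: +16 =254
r46=101110 pc4: +16 =270
r47=101111 pc5: +32 =302
r48=110000 pc2: +4 =306
r49=110001 pc3: +8 =314
r50=110010 pc3: +8 =322
r51=110011 pc4: +16 =338
r52=110100 pc3: +8 =346
r53=110101 pc4: +16 =362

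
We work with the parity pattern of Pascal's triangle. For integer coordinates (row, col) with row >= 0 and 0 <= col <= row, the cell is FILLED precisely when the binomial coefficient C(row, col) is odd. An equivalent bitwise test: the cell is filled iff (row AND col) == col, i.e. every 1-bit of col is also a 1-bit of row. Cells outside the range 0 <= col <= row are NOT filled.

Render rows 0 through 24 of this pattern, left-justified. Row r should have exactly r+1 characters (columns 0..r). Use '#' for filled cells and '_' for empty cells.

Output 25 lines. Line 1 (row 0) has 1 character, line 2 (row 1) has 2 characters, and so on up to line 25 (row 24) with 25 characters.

r0=0: #
r1=1: ##
r2=10: #_#
r3=11: ####
r4=100: #___#
r5=101: ##__##
r6=110: #_#_#_#
r7=111: ########
r8=1000: #_______#
r9=1001: ##______##
r10=1010: #_#_____#_#
r11=1011: ####____####
r12=1100: #___#___#___#
r13=1101: ##__##__##__##
r14=1110: #_#_#_#_#_#_#_#
r15=1111: ################
r16=10000: #_______________#
r17=10001: ##______________##
r18=10010: #_#_____________#_#
r19=10011: ####____________####
r20=10100: #___#___________#___#
r21=10101: ##__##__________##__##
r22=10110: #_#_#_#_________#_#_#_#
r23=10111: ########________########
r24=11000: #_______#_______#_______#

Answer: #
##
#_#
####
#___#
##__##
#_#_#_#
########
#_______#
##______##
#_#_____#_#
####____####
#___#___#___#
##__##__##__##
#_#_#_#_#_#_#_#
################
#_______________#
##______________##
#_#_____________#_#
####____________####
#___#___________#___#
##__##__________##__##
#_#_#_#_________#_#_#_#
########________########
#_______#_______#_______#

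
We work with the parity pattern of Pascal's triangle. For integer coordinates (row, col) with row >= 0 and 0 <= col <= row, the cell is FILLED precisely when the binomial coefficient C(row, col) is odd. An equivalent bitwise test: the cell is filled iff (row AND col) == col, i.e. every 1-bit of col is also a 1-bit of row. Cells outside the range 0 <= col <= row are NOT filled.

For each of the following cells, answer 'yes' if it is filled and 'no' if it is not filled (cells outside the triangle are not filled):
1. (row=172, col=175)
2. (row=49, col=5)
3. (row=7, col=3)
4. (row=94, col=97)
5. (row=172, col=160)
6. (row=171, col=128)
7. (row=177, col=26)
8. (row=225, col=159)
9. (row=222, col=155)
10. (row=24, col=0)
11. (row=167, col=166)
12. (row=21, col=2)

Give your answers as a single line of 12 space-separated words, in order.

Answer: no no yes no yes yes no no no yes yes no

Derivation:
(172,175): col outside [0, 172] -> not filled
(49,5): row=0b110001, col=0b101, row AND col = 0b1 = 1; 1 != 5 -> empty
(7,3): row=0b111, col=0b11, row AND col = 0b11 = 3; 3 == 3 -> filled
(94,97): col outside [0, 94] -> not filled
(172,160): row=0b10101100, col=0b10100000, row AND col = 0b10100000 = 160; 160 == 160 -> filled
(171,128): row=0b10101011, col=0b10000000, row AND col = 0b10000000 = 128; 128 == 128 -> filled
(177,26): row=0b10110001, col=0b11010, row AND col = 0b10000 = 16; 16 != 26 -> empty
(225,159): row=0b11100001, col=0b10011111, row AND col = 0b10000001 = 129; 129 != 159 -> empty
(222,155): row=0b11011110, col=0b10011011, row AND col = 0b10011010 = 154; 154 != 155 -> empty
(24,0): row=0b11000, col=0b0, row AND col = 0b0 = 0; 0 == 0 -> filled
(167,166): row=0b10100111, col=0b10100110, row AND col = 0b10100110 = 166; 166 == 166 -> filled
(21,2): row=0b10101, col=0b10, row AND col = 0b0 = 0; 0 != 2 -> empty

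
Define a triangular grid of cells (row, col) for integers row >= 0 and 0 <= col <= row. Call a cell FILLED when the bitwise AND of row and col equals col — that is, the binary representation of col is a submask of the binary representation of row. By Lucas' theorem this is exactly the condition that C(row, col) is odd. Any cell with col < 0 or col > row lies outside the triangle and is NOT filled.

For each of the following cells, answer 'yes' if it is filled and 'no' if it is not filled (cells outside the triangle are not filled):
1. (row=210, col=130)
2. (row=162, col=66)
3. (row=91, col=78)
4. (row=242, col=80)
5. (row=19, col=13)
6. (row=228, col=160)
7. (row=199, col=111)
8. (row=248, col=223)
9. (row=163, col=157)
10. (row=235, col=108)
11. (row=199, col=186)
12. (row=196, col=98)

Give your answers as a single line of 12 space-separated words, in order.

(210,130): row=0b11010010, col=0b10000010, row AND col = 0b10000010 = 130; 130 == 130 -> filled
(162,66): row=0b10100010, col=0b1000010, row AND col = 0b10 = 2; 2 != 66 -> empty
(91,78): row=0b1011011, col=0b1001110, row AND col = 0b1001010 = 74; 74 != 78 -> empty
(242,80): row=0b11110010, col=0b1010000, row AND col = 0b1010000 = 80; 80 == 80 -> filled
(19,13): row=0b10011, col=0b1101, row AND col = 0b1 = 1; 1 != 13 -> empty
(228,160): row=0b11100100, col=0b10100000, row AND col = 0b10100000 = 160; 160 == 160 -> filled
(199,111): row=0b11000111, col=0b1101111, row AND col = 0b1000111 = 71; 71 != 111 -> empty
(248,223): row=0b11111000, col=0b11011111, row AND col = 0b11011000 = 216; 216 != 223 -> empty
(163,157): row=0b10100011, col=0b10011101, row AND col = 0b10000001 = 129; 129 != 157 -> empty
(235,108): row=0b11101011, col=0b1101100, row AND col = 0b1101000 = 104; 104 != 108 -> empty
(199,186): row=0b11000111, col=0b10111010, row AND col = 0b10000010 = 130; 130 != 186 -> empty
(196,98): row=0b11000100, col=0b1100010, row AND col = 0b1000000 = 64; 64 != 98 -> empty

Answer: yes no no yes no yes no no no no no no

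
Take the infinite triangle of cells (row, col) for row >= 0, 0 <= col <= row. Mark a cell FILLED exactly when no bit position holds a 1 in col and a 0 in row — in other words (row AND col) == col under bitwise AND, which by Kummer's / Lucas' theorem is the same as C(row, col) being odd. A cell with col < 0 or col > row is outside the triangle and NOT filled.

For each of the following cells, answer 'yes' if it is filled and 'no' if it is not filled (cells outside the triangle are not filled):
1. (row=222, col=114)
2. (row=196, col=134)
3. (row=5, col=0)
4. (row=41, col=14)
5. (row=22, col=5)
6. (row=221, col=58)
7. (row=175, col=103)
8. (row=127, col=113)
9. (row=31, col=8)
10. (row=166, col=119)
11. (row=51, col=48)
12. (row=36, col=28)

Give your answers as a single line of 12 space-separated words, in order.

Answer: no no yes no no no no yes yes no yes no

Derivation:
(222,114): row=0b11011110, col=0b1110010, row AND col = 0b1010010 = 82; 82 != 114 -> empty
(196,134): row=0b11000100, col=0b10000110, row AND col = 0b10000100 = 132; 132 != 134 -> empty
(5,0): row=0b101, col=0b0, row AND col = 0b0 = 0; 0 == 0 -> filled
(41,14): row=0b101001, col=0b1110, row AND col = 0b1000 = 8; 8 != 14 -> empty
(22,5): row=0b10110, col=0b101, row AND col = 0b100 = 4; 4 != 5 -> empty
(221,58): row=0b11011101, col=0b111010, row AND col = 0b11000 = 24; 24 != 58 -> empty
(175,103): row=0b10101111, col=0b1100111, row AND col = 0b100111 = 39; 39 != 103 -> empty
(127,113): row=0b1111111, col=0b1110001, row AND col = 0b1110001 = 113; 113 == 113 -> filled
(31,8): row=0b11111, col=0b1000, row AND col = 0b1000 = 8; 8 == 8 -> filled
(166,119): row=0b10100110, col=0b1110111, row AND col = 0b100110 = 38; 38 != 119 -> empty
(51,48): row=0b110011, col=0b110000, row AND col = 0b110000 = 48; 48 == 48 -> filled
(36,28): row=0b100100, col=0b11100, row AND col = 0b100 = 4; 4 != 28 -> empty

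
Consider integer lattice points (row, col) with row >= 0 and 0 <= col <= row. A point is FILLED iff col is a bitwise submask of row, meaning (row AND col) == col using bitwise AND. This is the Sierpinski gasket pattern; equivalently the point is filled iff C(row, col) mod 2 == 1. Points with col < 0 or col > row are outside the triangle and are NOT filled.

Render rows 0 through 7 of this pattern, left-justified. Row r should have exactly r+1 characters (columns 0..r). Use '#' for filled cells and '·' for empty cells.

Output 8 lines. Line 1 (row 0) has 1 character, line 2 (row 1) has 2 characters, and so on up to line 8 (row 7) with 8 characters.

Answer: #
##
#·#
####
#···#
##··##
#·#·#·#
########

Derivation:
r0=0: #
r1=1: ##
r2=10: #·#
r3=11: ####
r4=100: #···#
r5=101: ##··##
r6=110: #·#·#·#
r7=111: ########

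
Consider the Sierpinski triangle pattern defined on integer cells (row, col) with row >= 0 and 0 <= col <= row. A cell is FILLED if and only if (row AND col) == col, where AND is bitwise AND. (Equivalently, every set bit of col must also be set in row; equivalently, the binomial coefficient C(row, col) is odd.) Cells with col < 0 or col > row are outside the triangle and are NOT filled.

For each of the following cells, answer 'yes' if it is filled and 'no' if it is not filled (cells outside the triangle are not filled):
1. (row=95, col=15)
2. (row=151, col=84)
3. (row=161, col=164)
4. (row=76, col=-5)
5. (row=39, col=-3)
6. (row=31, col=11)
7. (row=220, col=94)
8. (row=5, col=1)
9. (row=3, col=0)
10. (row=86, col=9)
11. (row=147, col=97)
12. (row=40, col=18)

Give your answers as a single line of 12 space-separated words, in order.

Answer: yes no no no no yes no yes yes no no no

Derivation:
(95,15): row=0b1011111, col=0b1111, row AND col = 0b1111 = 15; 15 == 15 -> filled
(151,84): row=0b10010111, col=0b1010100, row AND col = 0b10100 = 20; 20 != 84 -> empty
(161,164): col outside [0, 161] -> not filled
(76,-5): col outside [0, 76] -> not filled
(39,-3): col outside [0, 39] -> not filled
(31,11): row=0b11111, col=0b1011, row AND col = 0b1011 = 11; 11 == 11 -> filled
(220,94): row=0b11011100, col=0b1011110, row AND col = 0b1011100 = 92; 92 != 94 -> empty
(5,1): row=0b101, col=0b1, row AND col = 0b1 = 1; 1 == 1 -> filled
(3,0): row=0b11, col=0b0, row AND col = 0b0 = 0; 0 == 0 -> filled
(86,9): row=0b1010110, col=0b1001, row AND col = 0b0 = 0; 0 != 9 -> empty
(147,97): row=0b10010011, col=0b1100001, row AND col = 0b1 = 1; 1 != 97 -> empty
(40,18): row=0b101000, col=0b10010, row AND col = 0b0 = 0; 0 != 18 -> empty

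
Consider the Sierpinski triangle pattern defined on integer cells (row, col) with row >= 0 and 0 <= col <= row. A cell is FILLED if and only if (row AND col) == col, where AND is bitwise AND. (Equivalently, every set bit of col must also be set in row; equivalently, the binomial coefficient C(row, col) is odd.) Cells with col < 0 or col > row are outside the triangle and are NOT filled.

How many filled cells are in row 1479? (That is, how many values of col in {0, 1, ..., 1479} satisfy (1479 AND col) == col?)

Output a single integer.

Answer: 128

Derivation:
1479 in binary = 10111000111
popcount(1479) = number of 1-bits in 10111000111 = 7
A col c satisfies (1479 AND c) == c iff every set bit of c is also set in 1479; each of the 7 set bits of 1479 can independently be on or off in c.
count = 2^7 = 128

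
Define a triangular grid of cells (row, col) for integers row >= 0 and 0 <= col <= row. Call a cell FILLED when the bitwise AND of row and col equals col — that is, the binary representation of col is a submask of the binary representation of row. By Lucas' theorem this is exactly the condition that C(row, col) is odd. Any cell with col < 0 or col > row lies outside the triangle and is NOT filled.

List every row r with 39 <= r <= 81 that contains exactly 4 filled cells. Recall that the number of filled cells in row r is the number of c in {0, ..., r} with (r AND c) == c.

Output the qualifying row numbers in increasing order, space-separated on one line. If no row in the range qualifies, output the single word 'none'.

Row r has 2^popcount(r) filled cells, so we need popcount(r) = log2(4) = 2.
Scan r = 39..81 and keep those with exactly 2 one-bits:
r=39=100111 popcount=4 -> skip
r=40=101000 popcount=2 -> KEEP
r=41=101001 popcount=3 -> skip
r=42=101010 popcount=3 -> skip
r=43=101011 popcount=4 -> skip
r=44=101100 popcount=3 -> skip
r=45=101101 popcount=4 -> skip
r=46=101110 popcount=4 -> skip
r=47=101111 popcount=5 -> skip
r=48=110000 popcount=2 -> KEEP
r=49=110001 popcount=3 -> skip
r=50=110010 popcount=3 -> skip
r=51=110011 popcount=4 -> skip
r=52=110100 popcount=3 -> skip
r=53=110101 popcount=4 -> skip
r=54=110110 popcount=4 -> skip
r=55=110111 popcount=5 -> skip
r=56=111000 popcount=3 -> skip
r=57=111001 popcount=4 -> skip
r=58=111010 popcount=4 -> skip
r=59=111011 popcount=5 -> skip
r=60=111100 popcount=4 -> skip
r=61=111101 popcount=5 -> skip
r=62=111110 popcount=5 -> skip
r=63=111111 popcount=6 -> skip
r=64=1000000 popcount=1 -> skip
r=65=1000001 popcount=2 -> KEEP
r=66=1000010 popcount=2 -> KEEP
r=67=1000011 popcount=3 -> skip
r=68=1000100 popcount=2 -> KEEP
r=69=1000101 popcount=3 -> skip
r=70=1000110 popcount=3 -> skip
r=71=1000111 popcount=4 -> skip
r=72=1001000 popcount=2 -> KEEP
r=73=1001001 popcount=3 -> skip
r=74=1001010 popcount=3 -> skip
r=75=1001011 popcount=4 -> skip
r=76=1001100 popcount=3 -> skip
r=77=1001101 popcount=4 -> skip
r=78=1001110 popcount=4 -> skip
r=79=1001111 popcount=5 -> skip
r=80=1010000 popcount=2 -> KEEP
r=81=1010001 popcount=3 -> skip
Kept rows: 40 48 65 66 68 72 80

Answer: 40 48 65 66 68 72 80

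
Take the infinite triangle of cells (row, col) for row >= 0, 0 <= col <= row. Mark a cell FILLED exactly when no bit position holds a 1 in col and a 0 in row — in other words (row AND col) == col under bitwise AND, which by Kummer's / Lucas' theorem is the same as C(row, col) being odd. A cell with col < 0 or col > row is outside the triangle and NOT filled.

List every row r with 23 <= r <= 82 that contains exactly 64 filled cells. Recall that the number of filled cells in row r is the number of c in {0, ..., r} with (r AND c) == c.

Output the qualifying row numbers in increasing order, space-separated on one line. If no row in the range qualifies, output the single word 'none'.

Row r has 2^popcount(r) filled cells, so we need popcount(r) = log2(64) = 6.
Scan r = 23..82 and keep those with exactly 6 one-bits:
r=23=10111 popcount=4 -> skip
r=24=11000 popcount=2 -> skip
r=25=11001 popcount=3 -> skip
r=26=11010 popcount=3 -> skip
r=27=11011 popcount=4 -> skip
r=28=11100 popcount=3 -> skip
r=29=11101 popcount=4 -> skip
r=30=11110 popcount=4 -> skip
r=31=11111 popcount=5 -> skip
r=32=100000 popcount=1 -> skip
r=33=100001 popcount=2 -> skip
r=34=100010 popcount=2 -> skip
r=35=100011 popcount=3 -> skip
r=36=100100 popcount=2 -> skip
r=37=100101 popcount=3 -> skip
r=38=100110 popcount=3 -> skip
r=39=100111 popcount=4 -> skip
r=40=101000 popcount=2 -> skip
r=41=101001 popcount=3 -> skip
r=42=101010 popcount=3 -> skip
r=43=101011 popcount=4 -> skip
r=44=101100 popcount=3 -> skip
r=45=101101 popcount=4 -> skip
r=46=101110 popcount=4 -> skip
r=47=101111 popcount=5 -> skip
r=48=110000 popcount=2 -> skip
r=49=110001 popcount=3 -> skip
r=50=110010 popcount=3 -> skip
r=51=110011 popcount=4 -> skip
r=52=110100 popcount=3 -> skip
r=53=110101 popcount=4 -> skip
r=54=110110 popcount=4 -> skip
r=55=110111 popcount=5 -> skip
r=56=111000 popcount=3 -> skip
r=57=111001 popcount=4 -> skip
r=58=111010 popcount=4 -> skip
r=59=111011 popcount=5 -> skip
r=60=111100 popcount=4 -> skip
r=61=111101 popcount=5 -> skip
r=62=111110 popcount=5 -> skip
r=63=111111 popcount=6 -> KEEP
r=64=1000000 popcount=1 -> skip
r=65=1000001 popcount=2 -> skip
r=66=1000010 popcount=2 -> skip
r=67=1000011 popcount=3 -> skip
r=68=1000100 popcount=2 -> skip
r=69=1000101 popcount=3 -> skip
r=70=1000110 popcount=3 -> skip
r=71=1000111 popcount=4 -> skip
r=72=1001000 popcount=2 -> skip
r=73=1001001 popcount=3 -> skip
r=74=1001010 popcount=3 -> skip
r=75=1001011 popcount=4 -> skip
r=76=1001100 popcount=3 -> skip
r=77=1001101 popcount=4 -> skip
r=78=1001110 popcount=4 -> skip
r=79=1001111 popcount=5 -> skip
r=80=1010000 popcount=2 -> skip
r=81=1010001 popcount=3 -> skip
r=82=1010010 popcount=3 -> skip
Kept rows: 63

Answer: 63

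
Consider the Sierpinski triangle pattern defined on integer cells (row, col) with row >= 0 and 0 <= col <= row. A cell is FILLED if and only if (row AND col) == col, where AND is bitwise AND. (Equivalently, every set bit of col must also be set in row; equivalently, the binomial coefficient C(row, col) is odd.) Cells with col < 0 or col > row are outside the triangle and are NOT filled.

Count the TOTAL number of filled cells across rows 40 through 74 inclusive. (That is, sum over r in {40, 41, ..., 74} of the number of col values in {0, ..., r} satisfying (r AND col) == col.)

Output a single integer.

r40=101000 pc2: +4 =4
r41=101001 pc3: +8 =12
r42=101010 pc3: +8 =20
r43=101011 pc4: +16 =36
r44=101100 pc3: +8 =44
r45=101101 pc4: +16 =60
r46=101110 pc4: +16 =76
r47=101111 pc5: +32 =108
r48=110000 pc2: +4 =112
r49=110001 pc3: +8 =120
r50=110010 pc3: +8 =128
r51=110011 pc4: +16 =144
r52=110100 pc3: +8 =152
r53=110101 pc4: +16 =168
r54=110110 pc4: +16 =184
r55=110111 pc5: +32 =216
r56=111000 pc3: +8 =224
r57=111001 pc4: +16 =240
r58=111010 pc4: +16 =256
r59=111011 pc5: +32 =288
r60=111100 pc4: +16 =304
r61=111101 pc5: +32 =336
r62=111110 pc5: +32 =368
r63=111111 pc6: +64 =432
r64=1000000 pc1: +2 =434
r65=1000001 pc2: +4 =438
r66=1000010 pc2: +4 =442
r67=1000011 pc3: +8 =450
r68=1000100 pc2: +4 =454
r69=1000101 pc3: +8 =462
r70=1000110 pc3: +8 =470
r71=1000111 pc4: +16 =486
r72=1001000 pc2: +4 =490
r73=1001001 pc3: +8 =498
r74=1001010 pc3: +8 =506

Answer: 506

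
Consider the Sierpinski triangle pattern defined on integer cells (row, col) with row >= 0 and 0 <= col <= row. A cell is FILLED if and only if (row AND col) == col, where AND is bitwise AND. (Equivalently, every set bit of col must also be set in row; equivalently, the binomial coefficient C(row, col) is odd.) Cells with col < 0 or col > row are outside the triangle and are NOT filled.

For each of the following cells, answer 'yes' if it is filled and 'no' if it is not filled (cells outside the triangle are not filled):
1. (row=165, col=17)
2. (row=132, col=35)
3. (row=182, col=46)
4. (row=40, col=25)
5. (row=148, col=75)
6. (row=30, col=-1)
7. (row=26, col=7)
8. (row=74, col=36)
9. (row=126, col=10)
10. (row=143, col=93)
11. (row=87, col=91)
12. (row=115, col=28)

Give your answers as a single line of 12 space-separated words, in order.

(165,17): row=0b10100101, col=0b10001, row AND col = 0b1 = 1; 1 != 17 -> empty
(132,35): row=0b10000100, col=0b100011, row AND col = 0b0 = 0; 0 != 35 -> empty
(182,46): row=0b10110110, col=0b101110, row AND col = 0b100110 = 38; 38 != 46 -> empty
(40,25): row=0b101000, col=0b11001, row AND col = 0b1000 = 8; 8 != 25 -> empty
(148,75): row=0b10010100, col=0b1001011, row AND col = 0b0 = 0; 0 != 75 -> empty
(30,-1): col outside [0, 30] -> not filled
(26,7): row=0b11010, col=0b111, row AND col = 0b10 = 2; 2 != 7 -> empty
(74,36): row=0b1001010, col=0b100100, row AND col = 0b0 = 0; 0 != 36 -> empty
(126,10): row=0b1111110, col=0b1010, row AND col = 0b1010 = 10; 10 == 10 -> filled
(143,93): row=0b10001111, col=0b1011101, row AND col = 0b1101 = 13; 13 != 93 -> empty
(87,91): col outside [0, 87] -> not filled
(115,28): row=0b1110011, col=0b11100, row AND col = 0b10000 = 16; 16 != 28 -> empty

Answer: no no no no no no no no yes no no no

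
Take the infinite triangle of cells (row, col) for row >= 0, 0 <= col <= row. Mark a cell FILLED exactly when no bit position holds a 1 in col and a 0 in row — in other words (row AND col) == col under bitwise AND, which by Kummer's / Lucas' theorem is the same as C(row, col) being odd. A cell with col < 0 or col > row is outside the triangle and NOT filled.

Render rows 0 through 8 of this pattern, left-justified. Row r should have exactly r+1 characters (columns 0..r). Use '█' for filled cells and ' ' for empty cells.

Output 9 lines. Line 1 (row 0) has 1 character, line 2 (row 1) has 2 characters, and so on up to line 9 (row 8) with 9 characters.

r0=0: █
r1=1: ██
r2=10: █ █
r3=11: ████
r4=100: █   █
r5=101: ██  ██
r6=110: █ █ █ █
r7=111: ████████
r8=1000: █       █

Answer: █
██
█ █
████
█   █
██  ██
█ █ █ █
████████
█       █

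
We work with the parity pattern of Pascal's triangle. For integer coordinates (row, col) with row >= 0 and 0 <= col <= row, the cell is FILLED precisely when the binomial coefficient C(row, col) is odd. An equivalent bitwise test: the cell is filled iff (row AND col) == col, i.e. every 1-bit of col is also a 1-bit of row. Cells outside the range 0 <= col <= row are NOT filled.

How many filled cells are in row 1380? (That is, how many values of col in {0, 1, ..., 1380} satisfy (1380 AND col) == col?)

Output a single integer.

1380 in binary = 10101100100
popcount(1380) = number of 1-bits in 10101100100 = 5
A col c satisfies (1380 AND c) == c iff every set bit of c is also set in 1380; each of the 5 set bits of 1380 can independently be on or off in c.
count = 2^5 = 32

Answer: 32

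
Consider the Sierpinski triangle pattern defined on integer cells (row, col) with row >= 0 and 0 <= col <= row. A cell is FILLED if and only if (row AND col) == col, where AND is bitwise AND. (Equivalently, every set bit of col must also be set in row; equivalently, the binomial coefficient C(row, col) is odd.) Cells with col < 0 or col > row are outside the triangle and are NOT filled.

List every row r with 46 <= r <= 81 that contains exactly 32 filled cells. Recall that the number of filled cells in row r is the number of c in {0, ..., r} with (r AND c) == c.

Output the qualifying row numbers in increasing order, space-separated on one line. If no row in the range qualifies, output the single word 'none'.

Answer: 47 55 59 61 62 79

Derivation:
Row r has 2^popcount(r) filled cells, so we need popcount(r) = log2(32) = 5.
Scan r = 46..81 and keep those with exactly 5 one-bits:
r=46=101110 popcount=4 -> skip
r=47=101111 popcount=5 -> KEEP
r=48=110000 popcount=2 -> skip
r=49=110001 popcount=3 -> skip
r=50=110010 popcount=3 -> skip
r=51=110011 popcount=4 -> skip
r=52=110100 popcount=3 -> skip
r=53=110101 popcount=4 -> skip
r=54=110110 popcount=4 -> skip
r=55=110111 popcount=5 -> KEEP
r=56=111000 popcount=3 -> skip
r=57=111001 popcount=4 -> skip
r=58=111010 popcount=4 -> skip
r=59=111011 popcount=5 -> KEEP
r=60=111100 popcount=4 -> skip
r=61=111101 popcount=5 -> KEEP
r=62=111110 popcount=5 -> KEEP
r=63=111111 popcount=6 -> skip
r=64=1000000 popcount=1 -> skip
r=65=1000001 popcount=2 -> skip
r=66=1000010 popcount=2 -> skip
r=67=1000011 popcount=3 -> skip
r=68=1000100 popcount=2 -> skip
r=69=1000101 popcount=3 -> skip
r=70=1000110 popcount=3 -> skip
r=71=1000111 popcount=4 -> skip
r=72=1001000 popcount=2 -> skip
r=73=1001001 popcount=3 -> skip
r=74=1001010 popcount=3 -> skip
r=75=1001011 popcount=4 -> skip
r=76=1001100 popcount=3 -> skip
r=77=1001101 popcount=4 -> skip
r=78=1001110 popcount=4 -> skip
r=79=1001111 popcount=5 -> KEEP
r=80=1010000 popcount=2 -> skip
r=81=1010001 popcount=3 -> skip
Kept rows: 47 55 59 61 62 79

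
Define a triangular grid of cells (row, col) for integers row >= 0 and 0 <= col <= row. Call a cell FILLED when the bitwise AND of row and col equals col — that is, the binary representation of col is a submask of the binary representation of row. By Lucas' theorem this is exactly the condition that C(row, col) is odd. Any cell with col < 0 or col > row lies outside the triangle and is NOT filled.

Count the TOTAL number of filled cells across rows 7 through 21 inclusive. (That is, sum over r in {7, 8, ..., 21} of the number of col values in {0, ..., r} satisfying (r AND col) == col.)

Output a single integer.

r7=111 pc3: +8 =8
r8=1000 pc1: +2 =10
r9=1001 pc2: +4 =14
r10=1010 pc2: +4 =18
r11=1011 pc3: +8 =26
r12=1100 pc2: +4 =30
r13=1101 pc3: +8 =38
r14=1110 pc3: +8 =46
r15=1111 pc4: +16 =62
r16=10000 pc1: +2 =64
r17=10001 pc2: +4 =68
r18=10010 pc2: +4 =72
r19=10011 pc3: +8 =80
r20=10100 pc2: +4 =84
r21=10101 pc3: +8 =92

Answer: 92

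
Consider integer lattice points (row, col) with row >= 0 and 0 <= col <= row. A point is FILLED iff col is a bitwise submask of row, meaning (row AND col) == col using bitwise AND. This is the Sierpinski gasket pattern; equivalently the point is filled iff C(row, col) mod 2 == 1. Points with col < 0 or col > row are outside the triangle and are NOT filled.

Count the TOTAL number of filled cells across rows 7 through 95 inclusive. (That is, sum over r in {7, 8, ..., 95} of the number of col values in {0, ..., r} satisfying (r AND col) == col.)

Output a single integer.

r7=111 pc3: +8 =8
r8=1000 pc1: +2 =10
r9=1001 pc2: +4 =14
r10=1010 pc2: +4 =18
r11=1011 pc3: +8 =26
r12=1100 pc2: +4 =30
r13=1101 pc3: +8 =38
r14=1110 pc3: +8 =46
r15=1111 pc4: +16 =62
r16=10000 pc1: +2 =64
r17=10001 pc2: +4 =68
r18=10010 pc2: +4 =72
r19=10011 pc3: +8 =80
r20=10100 pc2: +4 =84
r21=10101 pc3: +8 =92
r22=10110 pc3: +8 =100
r23=10111 pc4: +16 =116
r24=11000 pc2: +4 =120
r25=11001 pc3: +8 =128
r26=11010 pc3: +8 =136
r27=11011 pc4: +16 =152
r28=11100 pc3: +8 =160
r29=11101 pc4: +16 =176
r30=11110 pc4: +16 =192
r31=11111 pc5: +32 =224
r32=100000 pc1: +2 =226
r33=100001 pc2: +4 =230
r34=100010 pc2: +4 =234
r35=100011 pc3: +8 =242
r36=100100 pc2: +4 =246
r37=100101 pc3: +8 =254
r38=100110 pc3: +8 =262
r39=100111 pc4: +16 =278
r40=101000 pc2: +4 =282
r41=101001 pc3: +8 =290
r42=101010 pc3: +8 =298
r43=101011 pc4: +16 =314
r44=101100 pc3: +8 =322
r45=101101 pc4: +16 =338
r46=101110 pc4: +16 =354
r47=101111 pc5: +32 =386
r48=110000 pc2: +4 =390
r49=110001 pc3: +8 =398
r50=110010 pc3: +8 =406
r51=110011 pc4: +16 =422
r52=110100 pc3: +8 =430
r53=110101 pc4: +16 =446
r54=110110 pc4: +16 =462
r55=110111 pc5: +32 =494
r56=111000 pc3: +8 =502
r57=111001 pc4: +16 =518
r58=111010 pc4: +16 =534
r59=111011 pc5: +32 =566
r60=111100 pc4: +16 =582
r61=111101 pc5: +32 =614
r62=111110 pc5: +32 =646
r63=111111 pc6: +64 =710
r64=1000000 pc1: +2 =712
r65=1000001 pc2: +4 =716
r66=1000010 pc2: +4 =720
r67=1000011 pc3: +8 =728
r68=1000100 pc2: +4 =732
r69=1000101 pc3: +8 =740
r70=1000110 pc3: +8 =748
r71=1000111 pc4: +16 =764
r72=1001000 pc2: +4 =768
r73=1001001 pc3: +8 =776
r74=1001010 pc3: +8 =784
r75=1001011 pc4: +16 =800
r76=1001100 pc3: +8 =808
r77=1001101 pc4: +16 =824
r78=1001110 pc4: +16 =840
r79=1001111 pc5: +32 =872
r80=1010000 pc2: +4 =876
r81=1010001 pc3: +8 =884
r82=1010010 pc3: +8 =892
r83=1010011 pc4: +16 =908
r84=1010100 pc3: +8 =916
r85=1010101 pc4: +16 =932
r86=1010110 pc4: +16 =948
r87=1010111 pc5: +32 =980
r88=1011000 pc3: +8 =988
r89=1011001 pc4: +16 =1004
r90=1011010 pc4: +16 =1020
r91=1011011 pc5: +32 =1052
r92=1011100 pc4: +16 =1068
r93=1011101 pc5: +32 =1100
r94=1011110 pc5: +32 =1132
r95=1011111 pc6: +64 =1196

Answer: 1196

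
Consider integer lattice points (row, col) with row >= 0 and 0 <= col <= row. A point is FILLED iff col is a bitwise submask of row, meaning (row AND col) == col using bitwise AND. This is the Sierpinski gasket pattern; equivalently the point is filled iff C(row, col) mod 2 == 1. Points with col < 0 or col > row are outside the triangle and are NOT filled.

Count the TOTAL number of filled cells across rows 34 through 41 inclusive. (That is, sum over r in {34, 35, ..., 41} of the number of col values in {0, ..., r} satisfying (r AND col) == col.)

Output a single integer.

r34=100010 pc2: +4 =4
r35=100011 pc3: +8 =12
r36=100100 pc2: +4 =16
r37=100101 pc3: +8 =24
r38=100110 pc3: +8 =32
r39=100111 pc4: +16 =48
r40=101000 pc2: +4 =52
r41=101001 pc3: +8 =60

Answer: 60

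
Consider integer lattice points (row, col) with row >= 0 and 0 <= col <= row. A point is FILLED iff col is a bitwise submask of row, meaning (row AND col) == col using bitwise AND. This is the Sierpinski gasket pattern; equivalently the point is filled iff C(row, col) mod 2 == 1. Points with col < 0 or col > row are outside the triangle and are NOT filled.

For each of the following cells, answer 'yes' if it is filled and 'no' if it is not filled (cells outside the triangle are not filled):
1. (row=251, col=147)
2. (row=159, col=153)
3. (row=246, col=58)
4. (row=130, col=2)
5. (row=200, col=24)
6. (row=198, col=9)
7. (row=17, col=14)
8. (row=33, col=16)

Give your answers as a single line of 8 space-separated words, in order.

Answer: yes yes no yes no no no no

Derivation:
(251,147): row=0b11111011, col=0b10010011, row AND col = 0b10010011 = 147; 147 == 147 -> filled
(159,153): row=0b10011111, col=0b10011001, row AND col = 0b10011001 = 153; 153 == 153 -> filled
(246,58): row=0b11110110, col=0b111010, row AND col = 0b110010 = 50; 50 != 58 -> empty
(130,2): row=0b10000010, col=0b10, row AND col = 0b10 = 2; 2 == 2 -> filled
(200,24): row=0b11001000, col=0b11000, row AND col = 0b1000 = 8; 8 != 24 -> empty
(198,9): row=0b11000110, col=0b1001, row AND col = 0b0 = 0; 0 != 9 -> empty
(17,14): row=0b10001, col=0b1110, row AND col = 0b0 = 0; 0 != 14 -> empty
(33,16): row=0b100001, col=0b10000, row AND col = 0b0 = 0; 0 != 16 -> empty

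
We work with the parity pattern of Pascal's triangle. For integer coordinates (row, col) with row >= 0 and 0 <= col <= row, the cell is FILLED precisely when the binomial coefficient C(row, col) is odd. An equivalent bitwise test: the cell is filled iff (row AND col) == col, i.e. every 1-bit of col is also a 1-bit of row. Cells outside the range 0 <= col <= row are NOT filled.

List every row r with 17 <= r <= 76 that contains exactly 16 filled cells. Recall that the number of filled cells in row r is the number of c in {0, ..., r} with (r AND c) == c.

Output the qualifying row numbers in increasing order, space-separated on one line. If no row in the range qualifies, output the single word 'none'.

Row r has 2^popcount(r) filled cells, so we need popcount(r) = log2(16) = 4.
Scan r = 17..76 and keep those with exactly 4 one-bits:
r=17=10001 popcount=2 -> skip
r=18=10010 popcount=2 -> skip
r=19=10011 popcount=3 -> skip
r=20=10100 popcount=2 -> skip
r=21=10101 popcount=3 -> skip
r=22=10110 popcount=3 -> skip
r=23=10111 popcount=4 -> KEEP
r=24=11000 popcount=2 -> skip
r=25=11001 popcount=3 -> skip
r=26=11010 popcount=3 -> skip
r=27=11011 popcount=4 -> KEEP
r=28=11100 popcount=3 -> skip
r=29=11101 popcount=4 -> KEEP
r=30=11110 popcount=4 -> KEEP
r=31=11111 popcount=5 -> skip
r=32=100000 popcount=1 -> skip
r=33=100001 popcount=2 -> skip
r=34=100010 popcount=2 -> skip
r=35=100011 popcount=3 -> skip
r=36=100100 popcount=2 -> skip
r=37=100101 popcount=3 -> skip
r=38=100110 popcount=3 -> skip
r=39=100111 popcount=4 -> KEEP
r=40=101000 popcount=2 -> skip
r=41=101001 popcount=3 -> skip
r=42=101010 popcount=3 -> skip
r=43=101011 popcount=4 -> KEEP
r=44=101100 popcount=3 -> skip
r=45=101101 popcount=4 -> KEEP
r=46=101110 popcount=4 -> KEEP
r=47=101111 popcount=5 -> skip
r=48=110000 popcount=2 -> skip
r=49=110001 popcount=3 -> skip
r=50=110010 popcount=3 -> skip
r=51=110011 popcount=4 -> KEEP
r=52=110100 popcount=3 -> skip
r=53=110101 popcount=4 -> KEEP
r=54=110110 popcount=4 -> KEEP
r=55=110111 popcount=5 -> skip
r=56=111000 popcount=3 -> skip
r=57=111001 popcount=4 -> KEEP
r=58=111010 popcount=4 -> KEEP
r=59=111011 popcount=5 -> skip
r=60=111100 popcount=4 -> KEEP
r=61=111101 popcount=5 -> skip
r=62=111110 popcount=5 -> skip
r=63=111111 popcount=6 -> skip
r=64=1000000 popcount=1 -> skip
r=65=1000001 popcount=2 -> skip
r=66=1000010 popcount=2 -> skip
r=67=1000011 popcount=3 -> skip
r=68=1000100 popcount=2 -> skip
r=69=1000101 popcount=3 -> skip
r=70=1000110 popcount=3 -> skip
r=71=1000111 popcount=4 -> KEEP
r=72=1001000 popcount=2 -> skip
r=73=1001001 popcount=3 -> skip
r=74=1001010 popcount=3 -> skip
r=75=1001011 popcount=4 -> KEEP
r=76=1001100 popcount=3 -> skip
Kept rows: 23 27 29 30 39 43 45 46 51 53 54 57 58 60 71 75

Answer: 23 27 29 30 39 43 45 46 51 53 54 57 58 60 71 75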